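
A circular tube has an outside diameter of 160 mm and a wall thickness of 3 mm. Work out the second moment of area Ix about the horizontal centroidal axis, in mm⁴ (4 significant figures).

Decompose the section into non-overlapping parts with the origin at the bottom-left of its bounding rectangle.
Outer circle: ⌀160, A = 20106.2 mm², y = 80 mm, Ī = 32 169 909 mm⁴.
Bore (subtracted): ⌀154, A = 18626.5 mm², y = 80 mm, Ī = 27 609 134 mm⁴.
By symmetry the centroid is at mid-height, ȳ = 80 mm.
All pieces are centred on the horizontal centroidal axis, so I = ΣĪ (holes subtracted) = 4 560 775 mm⁴.

Ix ≈ 4.561 × 10⁶ mm⁴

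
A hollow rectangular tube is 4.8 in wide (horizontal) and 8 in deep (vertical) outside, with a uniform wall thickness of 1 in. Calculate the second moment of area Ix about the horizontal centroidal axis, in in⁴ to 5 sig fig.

Split into non-overlapping primitives; take the origin at the lower-left of the bounding box.
Outer rectangle: 4.8 × 8, A = 38.4 in², y = 4 in, Ī = 204.8 in⁴.
Inner void (subtracted): 2.8 × 6, A = 16.8 in², y = 4 in, Ī = 50.4 in⁴.
By symmetry the centroid is at mid-height, ȳ = 4 in.
All pieces are centred on the horizontal centroidal axis, so I = ΣĪ (holes subtracted) = 154.4 in⁴.

Ix ≈ 154.40 in⁴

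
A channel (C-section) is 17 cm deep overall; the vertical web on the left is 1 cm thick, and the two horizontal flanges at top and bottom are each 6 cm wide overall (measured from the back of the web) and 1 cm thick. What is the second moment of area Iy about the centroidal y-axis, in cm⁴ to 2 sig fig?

Iy ≈ 79 cm⁴

Split into non-overlapping primitives; take the origin at the lower-left of the bounding box.
Web: 1 × 17, A = 17 cm², x = 0.5 cm, Ī = 1.417 cm⁴.
Top flange (beyond web): 5 × 1, A = 5 cm², x = 3.5 cm, Ī = 10.42 cm⁴.
Bottom flange (beyond web): 5 × 1, A = 5 cm², x = 3.5 cm, Ī = 10.42 cm⁴.
Centroid: x̄ = ΣA·x / ΣA = 1.611 cm.
Transfer each piece to the centroidal y-axis using Ī + A·d² with d = x − 1.611:
  web: d = -1.111 cm → contributes +22.4 cm⁴
  top flange (beyond web): d = 1.889 cm → contributes +28.26 cm⁴
  bottom flange (beyond web): d = 1.889 cm → contributes +28.26 cm⁴
Total I = 78.92 cm⁴.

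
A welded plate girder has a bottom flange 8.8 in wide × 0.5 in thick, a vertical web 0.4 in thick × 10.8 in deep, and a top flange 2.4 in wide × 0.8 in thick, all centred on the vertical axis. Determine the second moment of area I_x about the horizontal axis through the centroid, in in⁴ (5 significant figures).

Decompose the section into non-overlapping parts with the origin at the bottom-left of its bounding rectangle.
Bottom plate: 8.8 × 0.5, A = 4.4 in², y = 0.25 in, Ī = 0.09166667 in⁴.
Web plate: 0.4 × 10.8, A = 4.32 in², y = 5.9 in, Ī = 41.9904 in⁴.
Top plate: 2.4 × 0.8, A = 1.92 in², y = 11.7 in, Ī = 0.1024 in⁴.
Centroid: ȳ = ΣA·y / ΣA = 4.61015 in.
Transfer each piece to the horizontal axis through the centroid using Ī + A·d² with d = y − 4.61015:
  bottom plate: d = -4.36015 in → contributes +83.73968 in⁴
  web plate: d = 1.28985 in → contributes +49.17764 in⁴
  top plate: d = 7.08985 in → contributes +96.61306 in⁴
Total I = 229.5304 in⁴.

I_x ≈ 229.53 in⁴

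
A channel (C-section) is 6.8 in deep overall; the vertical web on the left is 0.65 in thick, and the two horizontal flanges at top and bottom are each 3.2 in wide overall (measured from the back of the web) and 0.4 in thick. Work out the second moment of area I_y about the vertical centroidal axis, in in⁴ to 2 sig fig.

Decompose the section into non-overlapping parts with the origin at the bottom-left of its bounding rectangle.
Web: 0.65 × 6.8, A = 4.42 in², x = 0.325 in, Ī = 0.1556 in⁴.
Top flange (beyond web): 2.55 × 0.4, A = 1.02 in², x = 1.925 in, Ī = 0.5527 in⁴.
Bottom flange (beyond web): 2.55 × 0.4, A = 1.02 in², x = 1.925 in, Ī = 0.5527 in⁴.
Centroid: x̄ = ΣA·x / ΣA = 0.8303 in.
Transfer each piece to the vertical centroidal axis using Ī + A·d² with d = x − 0.8303:
  web: d = -0.5053 in → contributes +1.284 in⁴
  top flange (beyond web): d = 1.095 in → contributes +1.775 in⁴
  bottom flange (beyond web): d = 1.095 in → contributes +1.775 in⁴
Total I = 4.834 in⁴.

I_y ≈ 4.8 in⁴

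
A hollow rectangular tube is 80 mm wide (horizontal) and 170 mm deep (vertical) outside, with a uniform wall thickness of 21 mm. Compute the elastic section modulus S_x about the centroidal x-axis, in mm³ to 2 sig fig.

Treat the section as a set of non-overlapping primitives; coordinates are from the bounding-box lower-left.
Outer rectangle: 80 × 170, A = 13 600 mm², y = 85 mm, Ī = 32 753 333 mm⁴.
Inner void (subtracted): 38 × 128, A = 4 864 mm², y = 85 mm, Ī = 6 640 981 mm⁴.
By symmetry the centroid is at mid-height, ȳ = 85 mm.
All pieces are centred on the centroidal x-axis, so I = ΣĪ (holes subtracted) = 26 112 352 mm⁴.
Extreme fibre distance c = 85 mm; S = I/c = 307 204 mm³.

S_x ≈ 3.1 × 10⁵ mm³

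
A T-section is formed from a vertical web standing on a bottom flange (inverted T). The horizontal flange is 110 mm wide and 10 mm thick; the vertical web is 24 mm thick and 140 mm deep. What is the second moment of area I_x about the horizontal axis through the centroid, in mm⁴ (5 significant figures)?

I_x ≈ 1.0159 × 10⁷ mm⁴

Break the section into simple shapes (no overlaps), measuring from the bottom-left corner of the bounding box.
Flange: 110 × 10, A = 1 100 mm², y = 5 mm, Ī = 9166.667 mm⁴.
Web: 24 × 140, A = 3 360 mm², y = 80 mm, Ī = 5 488 000 mm⁴.
Centroid: ȳ = ΣA·y / ΣA = 61.50224 mm.
Transfer each piece to the horizontal axis through the centroid using Ī + A·d² with d = y − 61.50224:
  flange: d = -56.50224 mm → contributes +3 520 920 mm⁴
  web: d = 18.49776 mm → contributes +6 637 681 mm⁴
Total I = 10 158 602 mm⁴.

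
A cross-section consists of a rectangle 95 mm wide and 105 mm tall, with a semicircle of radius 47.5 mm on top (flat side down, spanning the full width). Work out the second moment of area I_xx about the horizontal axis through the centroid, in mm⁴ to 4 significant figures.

I_xx ≈ 2.353 × 10⁷ mm⁴

Split into non-overlapping primitives; take the origin at the lower-left of the bounding box.
Rectangular body: 95 × 105, A = 9 975 mm², y = 52.5 mm, Ī = 9 164 531 mm⁴.
Semicircular cap: semicircle r = 47.5, A = 3544.11 mm², y = 125.16 mm, Ī = 558 736 mm⁴.
Centroid: ȳ = ΣA·y / ΣA = 71.5481 mm.
Transfer each piece to the horizontal axis through the centroid using Ī + A·d² with d = y − 71.5481:
  rectangular body: d = -19.0481 mm → contributes +12 783 770 mm⁴
  semicircular cap: d = 53.6115 mm → contributes +10 745 191 mm⁴
Total I = 23 528 961 mm⁴.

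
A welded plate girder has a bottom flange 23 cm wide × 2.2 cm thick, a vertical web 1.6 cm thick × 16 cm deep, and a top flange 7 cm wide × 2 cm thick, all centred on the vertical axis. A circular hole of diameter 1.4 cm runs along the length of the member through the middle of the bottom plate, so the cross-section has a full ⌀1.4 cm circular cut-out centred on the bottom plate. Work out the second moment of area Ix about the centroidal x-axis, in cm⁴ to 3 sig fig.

Ix ≈ 4610 cm⁴

Split into non-overlapping primitives; take the origin at the lower-left of the bounding box.
Bottom plate: 23 × 2.2, A = 50.6 cm², y = 1.1 cm, Ī = 20.409 cm⁴.
Web plate: 1.6 × 16, A = 25.6 cm², y = 10.2 cm, Ī = 546.13 cm⁴.
Top plate: 7 × 2, A = 14 cm², y = 19.2 cm, Ī = 4.6667 cm⁴.
Hole (subtracted): ⌀1.4, A = 1.5394 cm², y = 1.1 cm, Ī = 0.18857 cm⁴.
Centroid: ȳ = ΣA·y / ΣA = 6.5856 cm.
Transfer each piece to the centroidal x-axis using Ī + A·d² with d = y − 6.5856:
  bottom plate: d = -5.4856 cm → contributes +1543.1 cm⁴
  web plate: d = 3.6144 cm → contributes +880.56 cm⁴
  top plate: d = 12.614 cm → contributes +2232.4 cm⁴
  hole: d = -5.4856 cm → contributes −46.512 cm⁴
Total I = 4609.5 cm⁴.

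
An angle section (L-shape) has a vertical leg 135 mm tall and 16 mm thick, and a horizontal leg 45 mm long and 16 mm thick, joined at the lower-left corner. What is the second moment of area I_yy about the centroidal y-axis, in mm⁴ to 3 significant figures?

Split into non-overlapping primitives; take the origin at the lower-left of the bounding box.
Vertical leg: 16 × 135, A = 2 160 mm², x = 8 mm, Ī = 46 080 mm⁴.
Horizontal leg (remainder): 29 × 16, A = 464 mm², x = 30.5 mm, Ī = 32 519 mm⁴.
Centroid: x̄ = ΣA·x / ΣA = 11.979 mm.
Transfer each piece to the centroidal y-axis using Ī + A·d² with d = x − 11.979:
  vertical leg: d = -3.9787 mm → contributes +80 272 mm⁴
  horizontal leg (remainder): d = 18.521 mm → contributes +191 689 mm⁴
Total I = 271 961 mm⁴.

I_yy ≈ 2.72 × 10⁵ mm⁴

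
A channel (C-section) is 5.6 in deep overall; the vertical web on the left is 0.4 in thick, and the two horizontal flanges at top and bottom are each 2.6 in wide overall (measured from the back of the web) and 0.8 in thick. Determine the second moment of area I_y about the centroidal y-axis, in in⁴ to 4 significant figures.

I_y ≈ 3.763 in⁴

Break the section into simple shapes (no overlaps), measuring from the bottom-left corner of the bounding box.
Web: 0.4 × 5.6, A = 2.24 in², x = 0.2 in, Ī = 0.0298667 in⁴.
Top flange (beyond web): 2.2 × 0.8, A = 1.76 in², x = 1.5 in, Ī = 0.709867 in⁴.
Bottom flange (beyond web): 2.2 × 0.8, A = 1.76 in², x = 1.5 in, Ī = 0.709867 in⁴.
Centroid: x̄ = ΣA·x / ΣA = 0.994444 in.
Transfer each piece to the centroidal y-axis using Ī + A·d² with d = x − 0.994444:
  web: d = -0.794444 in → contributes +1.44362 in⁴
  top flange (beyond web): d = 0.505556 in → contributes +1.1597 in⁴
  bottom flange (beyond web): d = 0.505556 in → contributes +1.1597 in⁴
Total I = 3.76302 in⁴.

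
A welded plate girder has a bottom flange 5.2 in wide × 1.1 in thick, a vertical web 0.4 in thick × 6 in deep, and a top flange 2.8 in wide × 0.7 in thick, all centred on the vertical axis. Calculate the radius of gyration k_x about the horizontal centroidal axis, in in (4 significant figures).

k_x ≈ 2.873 in

Break the section into simple shapes (no overlaps), measuring from the bottom-left corner of the bounding box.
Bottom plate: 5.2 × 1.1, A = 5.72 in², y = 0.55 in, Ī = 0.576767 in⁴.
Web plate: 0.4 × 6, A = 2.4 in², y = 4.1 in, Ī = 7.2 in⁴.
Top plate: 2.8 × 0.7, A = 1.96 in², y = 7.45 in, Ī = 0.0800333 in⁴.
Centroid: ȳ = ΣA·y / ΣA = 2.7369 in.
Transfer each piece to the horizontal centroidal axis using Ī + A·d² with d = y − 2.7369:
  bottom plate: d = -2.1869 in → contributes +27.933 in⁴
  web plate: d = 1.3631 in → contributes +11.6593 in⁴
  top plate: d = 4.7131 in → contributes +43.618 in⁴
Total I = 83.2103 in⁴.
Radius of gyration: k = √(I/A) = √(83.2103 / 10.08) = 2.87315 in.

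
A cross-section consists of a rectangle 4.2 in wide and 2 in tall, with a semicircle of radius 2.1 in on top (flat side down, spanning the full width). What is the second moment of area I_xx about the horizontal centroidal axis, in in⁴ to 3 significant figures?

I_xx ≈ 18.5 in⁴

Break the section into simple shapes (no overlaps), measuring from the bottom-left corner of the bounding box.
Rectangular body: 4.2 × 2, A = 8.4 in², y = 1 in, Ī = 2.8 in⁴.
Semicircular cap: semicircle r = 2.1, A = 6.9272 in², y = 2.8913 in, Ī = 2.1346 in⁴.
Centroid: ȳ = ΣA·y / ΣA = 1.8548 in.
Transfer each piece to the horizontal centroidal axis using Ī + A·d² with d = y − 1.8548:
  rectangular body: d = -0.85477 in → contributes +8.9373 in⁴
  semicircular cap: d = 1.0365 in → contributes +9.5767 in⁴
Total I = 18.514 in⁴.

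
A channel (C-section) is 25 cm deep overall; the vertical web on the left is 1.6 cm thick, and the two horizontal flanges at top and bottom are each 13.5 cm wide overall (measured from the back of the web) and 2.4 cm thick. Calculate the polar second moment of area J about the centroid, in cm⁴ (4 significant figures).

Treat the section as a set of non-overlapping primitives; coordinates are from the bounding-box lower-left.
Web: 1.6 × 25, A = 40 cm², y = 12.5 cm, Ī = 2083.33 cm⁴.
Top flange (beyond web): 11.9 × 2.4, A = 28.56 cm², y = 23.8 cm, Ī = 13.7088 cm⁴.
Bottom flange (beyond web): 11.9 × 2.4, A = 28.56 cm², y = 1.2 cm, Ī = 13.7088 cm⁴.
By symmetry the centroid is at mid-height, ȳ = 12.5 cm.
Transfer each piece to the centroidal x-axis using Ī + A·d² with d = y − 12.5:
  web: d = 0 cm → contributes +2083.33 cm⁴
  top flange (beyond web): d = 11.3 cm → contributes +3660.54 cm⁴
  bottom flange (beyond web): d = -11.3 cm → contributes +3660.54 cm⁴
Total I = 9404.4 cm⁴.
For the y-axis: x̄ = 4.76993 cm.
Repeating about the centroidal y-axis gives I_y = 1754.48 cm⁴.
Polar second moment: J = I_x + I_y = 11158.9 cm⁴.

J ≈ 1.116 × 10⁴ cm⁴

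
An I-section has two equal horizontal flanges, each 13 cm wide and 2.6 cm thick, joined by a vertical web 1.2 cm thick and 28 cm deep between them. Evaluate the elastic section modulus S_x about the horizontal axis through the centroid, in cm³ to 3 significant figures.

S_x ≈ 1090 cm³

Break the section into simple shapes (no overlaps), measuring from the bottom-left corner of the bounding box.
Bottom flange: 13 × 2.6, A = 33.8 cm², y = 1.3 cm, Ī = 19.041 cm⁴.
Web: 1.2 × 28, A = 33.6 cm², y = 16.6 cm, Ī = 2195.2 cm⁴.
Top flange: 13 × 2.6, A = 33.8 cm², y = 31.9 cm, Ī = 19.041 cm⁴.
By symmetry the centroid is at mid-height, ȳ = 16.6 cm.
Transfer each piece to the horizontal axis through the centroid using Ī + A·d² with d = y − 16.6:
  bottom flange: d = -15.3 cm → contributes +7931.3 cm⁴
  web: d = 0 cm → contributes +2195.2 cm⁴
  top flange: d = 15.3 cm → contributes +7931.3 cm⁴
Total I = 18 058 cm⁴.
Extreme fibre distance c = 16.6 cm; S = I/c = 1087.8 cm³.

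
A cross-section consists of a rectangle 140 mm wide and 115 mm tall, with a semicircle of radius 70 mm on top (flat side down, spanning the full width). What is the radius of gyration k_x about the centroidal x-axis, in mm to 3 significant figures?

k_x ≈ 50.2 mm

Decompose the section into non-overlapping parts with the origin at the bottom-left of its bounding rectangle.
Rectangular body: 140 × 115, A = 16 100 mm², y = 57.5 mm, Ī = 17 743 542 mm⁴.
Semicircular cap: semicircle r = 70, A = 7696.9 mm², y = 144.71 mm, Ī = 2 635 265 mm⁴.
Centroid: ȳ = ΣA·y / ΣA = 85.707 mm.
Transfer each piece to the centroidal x-axis using Ī + A·d² with d = y − 85.707:
  rectangular body: d = -28.207 mm → contributes +30 553 237 mm⁴
  semicircular cap: d = 59.002 mm → contributes +29 429 953 mm⁴
Total I = 59 983 190 mm⁴.
Radius of gyration: k = √(I/A) = √(59 983 190 / 23 797) = 50.206 mm.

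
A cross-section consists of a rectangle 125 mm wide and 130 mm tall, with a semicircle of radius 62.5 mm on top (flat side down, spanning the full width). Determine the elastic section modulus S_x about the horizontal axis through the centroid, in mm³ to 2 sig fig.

Decompose the section into non-overlapping parts with the origin at the bottom-left of its bounding rectangle.
Rectangular body: 125 × 130, A = 16 250 mm², y = 65 mm, Ī = 22 885 417 mm⁴.
Semicircular cap: semicircle r = 62.5, A = 6 136 mm², y = 156.5 mm, Ī = 1 674 758 mm⁴.
Centroid: ȳ = ΣA·y / ΣA = 90.09 mm.
Transfer each piece to the horizontal axis through the centroid using Ī + A·d² with d = y − 90.09:
  rectangular body: d = -25.09 mm → contributes +33 112 469 mm⁴
  semicircular cap: d = 66.44 mm → contributes +28 759 451 mm⁴
Total I = 61 871 920 mm⁴.
Extreme fibre distance c = 102.4 mm; S = I/c = 604 141 mm³.

S_x ≈ 6.0 × 10⁵ mm³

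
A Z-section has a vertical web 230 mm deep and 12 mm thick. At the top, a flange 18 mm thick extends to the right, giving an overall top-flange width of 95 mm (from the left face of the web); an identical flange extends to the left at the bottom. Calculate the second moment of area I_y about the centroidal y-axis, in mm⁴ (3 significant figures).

Decompose the section into non-overlapping parts with the origin at the bottom-left of its bounding rectangle.
Web: 12 × 230, A = 2 760 mm², x = 89 mm, Ī = 33 120 mm⁴.
Top flange (beyond web): 83 × 18, A = 1 494 mm², x = 136.5 mm, Ī = 857 681 mm⁴.
Bottom flange (beyond web): 83 × 18, A = 1 494 mm², x = 41.5 mm, Ī = 857 681 mm⁴.
Centroid: x̄ = ΣA·x / ΣA = 89 mm.
Transfer each piece to the centroidal y-axis using Ī + A·d² with d = x − 89:
  web: d = 0 mm → contributes +33 120 mm⁴
  top flange (beyond web): d = 47.5 mm → contributes +4 228 518 mm⁴
  bottom flange (beyond web): d = -47.5 mm → contributes +4 228 518 mm⁴
Total I = 8 490 156 mm⁴.

I_y ≈ 8.49 × 10⁶ mm⁴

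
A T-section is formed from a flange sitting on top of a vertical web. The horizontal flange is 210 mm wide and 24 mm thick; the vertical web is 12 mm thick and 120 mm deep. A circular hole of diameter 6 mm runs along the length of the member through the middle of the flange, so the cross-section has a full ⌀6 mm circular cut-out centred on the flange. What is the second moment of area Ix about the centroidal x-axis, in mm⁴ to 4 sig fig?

Break the section into simple shapes (no overlaps), measuring from the bottom-left corner of the bounding box.
Flange: 210 × 24, A = 5 040 mm², y = 132 mm, Ī = 241 920 mm⁴.
Web: 12 × 120, A = 1 440 mm², y = 60 mm, Ī = 1 728 000 mm⁴.
Hole (subtracted): ⌀6, A = 28.2743 mm², y = 132 mm, Ī = 63.6173 mm⁴.
Centroid: ȳ = ΣA·y / ΣA = 115.93 mm.
Transfer each piece to the centroidal x-axis using Ī + A·d² with d = y − 115.93:
  flange: d = 16.0701 mm → contributes +1 543 494 mm⁴
  web: d = -55.9299 mm → contributes +6 232 538 mm⁴
  hole: d = 16.0701 mm → contributes −7365.43 mm⁴
Total I = 7 768 666 mm⁴.

Ix ≈ 7.769 × 10⁶ mm⁴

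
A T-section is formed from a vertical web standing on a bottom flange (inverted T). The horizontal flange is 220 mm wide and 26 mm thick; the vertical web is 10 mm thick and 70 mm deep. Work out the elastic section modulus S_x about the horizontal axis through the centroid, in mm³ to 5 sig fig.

S_x ≈ 2.6297 × 10⁴ mm³

Treat the section as a set of non-overlapping primitives; coordinates are from the bounding-box lower-left.
Flange: 220 × 26, A = 5 720 mm², y = 13 mm, Ī = 322226.7 mm⁴.
Web: 10 × 70, A = 700 mm², y = 61 mm, Ī = 285833.3 mm⁴.
Centroid: ȳ = ΣA·y / ΣA = 18.23364 mm.
Transfer each piece to the horizontal axis through the centroid using Ī + A·d² with d = y − 18.23364:
  flange: d = -5.233645 mm → contributes +478903.4 mm⁴
  web: d = 42.76636 mm → contributes +1 566 106 mm⁴
Total I = 2 045 010 mm⁴.
Extreme fibre distance c = 77.76636 mm; S = I/c = 26296.84 mm³.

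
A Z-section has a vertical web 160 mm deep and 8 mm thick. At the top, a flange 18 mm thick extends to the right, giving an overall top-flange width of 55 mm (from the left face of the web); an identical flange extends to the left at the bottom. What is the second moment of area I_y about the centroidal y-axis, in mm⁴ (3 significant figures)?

I_y ≈ 1.60 × 10⁶ mm⁴

Decompose the section into non-overlapping parts with the origin at the bottom-left of its bounding rectangle.
Web: 8 × 160, A = 1 280 mm², x = 51 mm, Ī = 6826.7 mm⁴.
Top flange (beyond web): 47 × 18, A = 846 mm², x = 78.5 mm, Ī = 155 735 mm⁴.
Bottom flange (beyond web): 47 × 18, A = 846 mm², x = 23.5 mm, Ī = 155 735 mm⁴.
Centroid: x̄ = ΣA·x / ΣA = 51 mm.
Transfer each piece to the centroidal y-axis using Ī + A·d² with d = x − 51:
  web: d = 0 mm → contributes +6826.7 mm⁴
  top flange (beyond web): d = 27.5 mm → contributes +795 522 mm⁴
  bottom flange (beyond web): d = -27.5 mm → contributes +795 522 mm⁴
Total I = 1 597 871 mm⁴.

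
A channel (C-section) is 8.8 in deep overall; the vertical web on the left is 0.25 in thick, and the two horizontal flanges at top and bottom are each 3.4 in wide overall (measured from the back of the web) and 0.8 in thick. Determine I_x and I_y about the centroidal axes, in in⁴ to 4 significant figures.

I_x ≈ 95.11 in⁴, I_y ≈ 8.605 in⁴

Decompose the section into non-overlapping parts with the origin at the bottom-left of its bounding rectangle.
Web: 0.25 × 8.8, A = 2.2 in², y = 4.4 in, Ī = 14.1973 in⁴.
Top flange (beyond web): 3.15 × 0.8, A = 2.52 in², y = 8.4 in, Ī = 0.1344 in⁴.
Bottom flange (beyond web): 3.15 × 0.8, A = 2.52 in², y = 0.4 in, Ī = 0.1344 in⁴.
By symmetry the centroid is at mid-height, ȳ = 4.4 in.
Transfer each piece to the centroidal x-axis using Ī + A·d² with d = y − 4.4:
  web: d = 0 in → contributes +14.1973 in⁴
  top flange (beyond web): d = 4 in → contributes +40.4544 in⁴
  bottom flange (beyond web): d = -4 in → contributes +40.4544 in⁴
Total I = 95.1061 in⁴.
For the y-axis: x̄ = 1.30843 in.
Repeating about the centroidal y-axis gives I_y = 8.60492 in⁴.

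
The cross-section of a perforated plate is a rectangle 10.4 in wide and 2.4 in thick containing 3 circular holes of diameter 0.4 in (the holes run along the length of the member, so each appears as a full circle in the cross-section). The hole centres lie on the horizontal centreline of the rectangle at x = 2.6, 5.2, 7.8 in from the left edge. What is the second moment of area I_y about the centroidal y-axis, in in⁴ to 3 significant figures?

Break the section into simple shapes (no overlaps), measuring from the bottom-left corner of the bounding box.
Plate: 10.4 × 2.4, A = 24.96 in², x = 5.2 in, Ī = 224.97 in⁴.
Hole 1 (subtracted): ⌀0.4, A = 0.12566 in², x = 2.6 in, Ī = 0.0012566 in⁴.
Hole 2 (subtracted): ⌀0.4, A = 0.12566 in², x = 5.2 in, Ī = 0.0012566 in⁴.
Hole 3 (subtracted): ⌀0.4, A = 0.12566 in², x = 7.8 in, Ī = 0.0012566 in⁴.
By symmetry the centroid is at mid-width, x̄ = 5.2 in.
Transfer each piece to the centroidal y-axis using Ī + A·d² with d = x − 5.2:
  plate: d = 0 in → contributes +224.97 in⁴
  hole 1: d = -2.6 in → contributes −0.85074 in⁴
  hole 2: d = 0 in → contributes −0.0012566 in⁴
  hole 3: d = 2.6 in → contributes −0.85074 in⁴
Total I = 223.27 in⁴.

I_y ≈ 223 in⁴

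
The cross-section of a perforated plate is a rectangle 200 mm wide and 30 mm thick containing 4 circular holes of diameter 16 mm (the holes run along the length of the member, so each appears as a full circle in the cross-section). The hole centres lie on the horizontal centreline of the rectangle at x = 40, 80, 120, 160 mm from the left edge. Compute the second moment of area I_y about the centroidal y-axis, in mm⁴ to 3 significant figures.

I_y ≈ 1.84 × 10⁷ mm⁴

Decompose the section into non-overlapping parts with the origin at the bottom-left of its bounding rectangle.
Plate: 200 × 30, A = 6 000 mm², x = 100 mm, Ī = 20 000 000 mm⁴.
Hole 1 (subtracted): ⌀16, A = 201.06 mm², x = 40 mm, Ī = 3 217 mm⁴.
Hole 2 (subtracted): ⌀16, A = 201.06 mm², x = 80 mm, Ī = 3 217 mm⁴.
Hole 3 (subtracted): ⌀16, A = 201.06 mm², x = 120 mm, Ī = 3 217 mm⁴.
Hole 4 (subtracted): ⌀16, A = 201.06 mm², x = 160 mm, Ī = 3 217 mm⁴.
By symmetry the centroid is at mid-width, x̄ = 100 mm.
Transfer each piece to the centroidal y-axis using Ī + A·d² with d = x − 100:
  plate: d = 0 mm → contributes +20 000 000 mm⁴
  hole 1: d = -60 mm → contributes −727 040 mm⁴
  hole 2: d = -20 mm → contributes −83 642 mm⁴
  hole 3: d = 20 mm → contributes −83 642 mm⁴
  hole 4: d = 60 mm → contributes −727 040 mm⁴
Total I = 18 378 637 mm⁴.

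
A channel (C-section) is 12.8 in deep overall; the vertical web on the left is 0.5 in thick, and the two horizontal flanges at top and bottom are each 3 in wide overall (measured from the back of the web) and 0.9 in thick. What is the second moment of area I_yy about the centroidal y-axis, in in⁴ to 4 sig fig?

I_yy ≈ 8.422 in⁴

Treat the section as a set of non-overlapping primitives; coordinates are from the bounding-box lower-left.
Web: 0.5 × 12.8, A = 6.4 in², x = 0.25 in, Ī = 0.133333 in⁴.
Top flange (beyond web): 2.5 × 0.9, A = 2.25 in², x = 1.75 in, Ī = 1.17188 in⁴.
Bottom flange (beyond web): 2.5 × 0.9, A = 2.25 in², x = 1.75 in, Ī = 1.17188 in⁴.
Centroid: x̄ = ΣA·x / ΣA = 0.869266 in.
Transfer each piece to the centroidal y-axis using Ī + A·d² with d = x − 0.869266:
  web: d = -0.619266 in → contributes +2.58767 in⁴
  top flange (beyond web): d = 0.880734 in → contributes +2.91718 in⁴
  bottom flange (beyond web): d = 0.880734 in → contributes +2.91718 in⁴
Total I = 8.42204 in⁴.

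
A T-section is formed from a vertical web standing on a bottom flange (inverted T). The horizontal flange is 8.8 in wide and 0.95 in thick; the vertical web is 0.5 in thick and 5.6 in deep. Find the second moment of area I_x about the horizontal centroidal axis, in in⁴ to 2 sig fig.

Split into non-overlapping primitives; take the origin at the lower-left of the bounding box.
Flange: 8.8 × 0.95, A = 8.36 in², y = 0.475 in, Ī = 0.6287 in⁴.
Web: 0.5 × 5.6, A = 2.8 in², y = 3.75 in, Ī = 7.317 in⁴.
Centroid: ȳ = ΣA·y / ΣA = 1.297 in.
Transfer each piece to the horizontal centroidal axis using Ī + A·d² with d = y − 1.297:
  flange: d = -0.8217 in → contributes +6.273 in⁴
  web: d = 2.453 in → contributes +24.17 in⁴
Total I = 30.44 in⁴.

I_x ≈ 30 in⁴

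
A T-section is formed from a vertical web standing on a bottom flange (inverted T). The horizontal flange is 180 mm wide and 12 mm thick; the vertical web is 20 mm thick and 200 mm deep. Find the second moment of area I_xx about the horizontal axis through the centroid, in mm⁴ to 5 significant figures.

Break the section into simple shapes (no overlaps), measuring from the bottom-left corner of the bounding box.
Flange: 180 × 12, A = 2 160 mm², y = 6 mm, Ī = 25 920 mm⁴.
Web: 20 × 200, A = 4 000 mm², y = 112 mm, Ī = 13 333 333 mm⁴.
Centroid: ȳ = ΣA·y / ΣA = 74.83117 mm.
Transfer each piece to the horizontal axis through the centroid using Ī + A·d² with d = y − 74.83117:
  flange: d = -68.83117 mm → contributes +10 259 416 mm⁴
  web: d = 37.16883 mm → contributes +18 859 421 mm⁴
Total I = 29 118 838 mm⁴.

I_xx ≈ 2.9119 × 10⁷ mm⁴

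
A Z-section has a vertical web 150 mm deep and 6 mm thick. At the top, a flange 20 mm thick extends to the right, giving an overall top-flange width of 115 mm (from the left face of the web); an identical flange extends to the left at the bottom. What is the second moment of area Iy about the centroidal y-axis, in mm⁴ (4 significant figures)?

Iy ≈ 1.873 × 10⁷ mm⁴

Decompose the section into non-overlapping parts with the origin at the bottom-left of its bounding rectangle.
Web: 6 × 150, A = 900 mm², x = 112 mm, Ī = 2 700 mm⁴.
Top flange (beyond web): 109 × 20, A = 2 180 mm², x = 169.5 mm, Ī = 2 158 382 mm⁴.
Bottom flange (beyond web): 109 × 20, A = 2 180 mm², x = 54.5 mm, Ī = 2 158 382 mm⁴.
Centroid: x̄ = ΣA·x / ΣA = 112 mm.
Transfer each piece to the centroidal y-axis using Ī + A·d² with d = x − 112:
  web: d = 0 mm → contributes +2 700 mm⁴
  top flange (beyond web): d = 57.5 mm → contributes +9 366 007 mm⁴
  bottom flange (beyond web): d = -57.5 mm → contributes +9 366 007 mm⁴
Total I = 18 734 713 mm⁴.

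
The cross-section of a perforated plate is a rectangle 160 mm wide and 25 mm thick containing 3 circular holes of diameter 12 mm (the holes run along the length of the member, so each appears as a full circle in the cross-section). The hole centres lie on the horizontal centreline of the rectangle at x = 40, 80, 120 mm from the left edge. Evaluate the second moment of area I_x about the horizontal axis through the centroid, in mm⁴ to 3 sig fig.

I_x ≈ 2.05 × 10⁵ mm⁴

Split into non-overlapping primitives; take the origin at the lower-left of the bounding box.
Plate: 160 × 25, A = 4 000 mm², y = 12.5 mm, Ī = 208 333 mm⁴.
Hole 1 (subtracted): ⌀12, A = 113.1 mm², y = 12.5 mm, Ī = 1017.9 mm⁴.
Hole 2 (subtracted): ⌀12, A = 113.1 mm², y = 12.5 mm, Ī = 1017.9 mm⁴.
Hole 3 (subtracted): ⌀12, A = 113.1 mm², y = 12.5 mm, Ī = 1017.9 mm⁴.
By symmetry the centroid is at mid-height, ȳ = 12.5 mm.
All pieces are centred on the horizontal axis through the centroid, so I = ΣĪ (holes subtracted) = 205 280 mm⁴.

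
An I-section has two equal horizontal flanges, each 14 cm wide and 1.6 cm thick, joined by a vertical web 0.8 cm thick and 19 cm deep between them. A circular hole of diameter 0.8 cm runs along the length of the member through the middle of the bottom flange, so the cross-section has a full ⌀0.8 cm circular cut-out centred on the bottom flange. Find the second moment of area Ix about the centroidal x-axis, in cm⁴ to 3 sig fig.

Ix ≈ 5170 cm⁴

Decompose the section into non-overlapping parts with the origin at the bottom-left of its bounding rectangle.
Bottom flange: 14 × 1.6, A = 22.4 cm², y = 0.8 cm, Ī = 4.7787 cm⁴.
Web: 0.8 × 19, A = 15.2 cm², y = 11.1 cm, Ī = 457.27 cm⁴.
Top flange: 14 × 1.6, A = 22.4 cm², y = 21.4 cm, Ī = 4.7787 cm⁴.
Hole (subtracted): ⌀0.8, A = 0.50265 cm², y = 0.8 cm, Ī = 0.020106 cm⁴.
Centroid: ȳ = ΣA·y / ΣA = 11.187 cm.
Transfer each piece to the centroidal x-axis using Ī + A·d² with d = y − 11.187:
  bottom flange: d = -10.387 cm → contributes +2421.5 cm⁴
  web: d = -0.087018 cm → contributes +457.38 cm⁴
  top flange: d = 10.213 cm → contributes +2341.2 cm⁴
  hole: d = -10.387 cm → contributes −54.252 cm⁴
Total I = 5165.9 cm⁴.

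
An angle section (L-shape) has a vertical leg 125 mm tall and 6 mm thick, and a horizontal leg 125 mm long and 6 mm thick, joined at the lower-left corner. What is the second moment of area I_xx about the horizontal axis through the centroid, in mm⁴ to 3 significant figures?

I_xx ≈ 2.27 × 10⁶ mm⁴

Split into non-overlapping primitives; take the origin at the lower-left of the bounding box.
Vertical leg: 6 × 125, A = 750 mm², y = 62.5 mm, Ī = 976 563 mm⁴.
Horizontal leg (remainder): 119 × 6, A = 714 mm², y = 3 mm, Ī = 2 142 mm⁴.
Centroid: ȳ = ΣA·y / ΣA = 33.482 mm.
Transfer each piece to the horizontal axis through the centroid using Ī + A·d² with d = y − 33.482:
  vertical leg: d = 29.018 mm → contributes +1 608 115 mm⁴
  horizontal leg (remainder): d = -30.482 mm → contributes +665 537 mm⁴
Total I = 2 273 653 mm⁴.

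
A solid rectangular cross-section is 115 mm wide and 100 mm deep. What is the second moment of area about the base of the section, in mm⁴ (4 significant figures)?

I_base ≈ 3.833 × 10⁷ mm⁴

The section: 115 × 100, A = 11 500 mm², y = 50 mm, Ī = 9 583 333 mm⁴.
Transfer it to the bottom edge using Ī + A·d² with d = y − 0:
  the section: d = 50 mm → contributes +38 333 333 mm⁴
Total I = 38 333 333 mm⁴.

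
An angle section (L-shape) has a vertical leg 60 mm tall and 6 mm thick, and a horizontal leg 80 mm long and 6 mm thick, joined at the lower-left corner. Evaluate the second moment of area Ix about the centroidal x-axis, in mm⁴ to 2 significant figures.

Ix ≈ 2.5 × 10⁵ mm⁴

Treat the section as a set of non-overlapping primitives; coordinates are from the bounding-box lower-left.
Vertical leg: 6 × 60, A = 360 mm², y = 30 mm, Ī = 108 000 mm⁴.
Horizontal leg (remainder): 74 × 6, A = 444 mm², y = 3 mm, Ī = 1 332 mm⁴.
Centroid: ȳ = ΣA·y / ΣA = 15.09 mm.
Transfer each piece to the centroidal x-axis using Ī + A·d² with d = y − 15.09:
  vertical leg: d = 14.91 mm → contributes +188 036 mm⁴
  horizontal leg (remainder): d = -12.09 mm → contributes +66 226 mm⁴
Total I = 254 262 mm⁴.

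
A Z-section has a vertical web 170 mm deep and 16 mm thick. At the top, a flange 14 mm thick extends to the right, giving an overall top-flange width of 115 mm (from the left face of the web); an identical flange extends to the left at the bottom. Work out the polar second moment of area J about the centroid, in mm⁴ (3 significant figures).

Decompose the section into non-overlapping parts with the origin at the bottom-left of its bounding rectangle.
Web: 16 × 170, A = 2 720 mm², y = 85 mm, Ī = 6 550 667 mm⁴.
Top flange (beyond web): 99 × 14, A = 1 386 mm², y = 163 mm, Ī = 22 638 mm⁴.
Bottom flange (beyond web): 99 × 14, A = 1 386 mm², y = 7 mm, Ī = 22 638 mm⁴.
Centroid: ȳ = ΣA·y / ΣA = 85 mm.
Transfer each piece to the centroidal x-axis using Ī + A·d² with d = y − 85:
  web: d = 0 mm → contributes +6 550 667 mm⁴
  top flange (beyond web): d = 78 mm → contributes +8 455 062 mm⁴
  bottom flange (beyond web): d = -78 mm → contributes +8 455 062 mm⁴
Total I = 23 460 791 mm⁴.
For the y-axis: x̄ = 107 mm.
Repeating about the centroidal y-axis gives I_y = 11 486 983 mm⁴.
Polar second moment: J = I_x + I_y = 34 947 773 mm⁴.

J ≈ 3.49 × 10⁷ mm⁴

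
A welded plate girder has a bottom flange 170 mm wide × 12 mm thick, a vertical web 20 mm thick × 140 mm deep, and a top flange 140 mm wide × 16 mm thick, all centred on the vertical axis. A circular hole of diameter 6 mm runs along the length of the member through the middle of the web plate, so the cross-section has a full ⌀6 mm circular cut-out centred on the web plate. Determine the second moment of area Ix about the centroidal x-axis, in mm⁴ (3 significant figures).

Ix ≈ 3.00 × 10⁷ mm⁴

Break the section into simple shapes (no overlaps), measuring from the bottom-left corner of the bounding box.
Bottom plate: 170 × 12, A = 2 040 mm², y = 6 mm, Ī = 24 480 mm⁴.
Web plate: 20 × 140, A = 2 800 mm², y = 82 mm, Ī = 4 573 333 mm⁴.
Top plate: 140 × 16, A = 2 240 mm², y = 160 mm, Ī = 47 787 mm⁴.
Hole (subtracted): ⌀6, A = 28.274 mm², y = 82 mm, Ī = 63.617 mm⁴.
Centroid: ȳ = ΣA·y / ΣA = 84.791 mm.
Transfer each piece to the centroidal x-axis using Ī + A·d² with d = y − 84.791:
  bottom plate: d = -78.791 mm → contributes +12 688 782 mm⁴
  web plate: d = -2.7908 mm → contributes +4 595 141 mm⁴
  top plate: d = 75.209 mm → contributes +12 718 174 mm⁴
  hole: d = -2.7908 mm → contributes −283.83 mm⁴
Total I = 30 001 813 mm⁴.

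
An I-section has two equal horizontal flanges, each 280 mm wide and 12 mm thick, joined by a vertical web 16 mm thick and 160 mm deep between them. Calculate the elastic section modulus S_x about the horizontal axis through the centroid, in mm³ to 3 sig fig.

S_x ≈ 6.00 × 10⁵ mm³

Split into non-overlapping primitives; take the origin at the lower-left of the bounding box.
Bottom flange: 280 × 12, A = 3 360 mm², y = 6 mm, Ī = 40 320 mm⁴.
Web: 16 × 160, A = 2 560 mm², y = 92 mm, Ī = 5 461 333 mm⁴.
Top flange: 280 × 12, A = 3 360 mm², y = 178 mm, Ī = 40 320 mm⁴.
By symmetry the centroid is at mid-height, ȳ = 92 mm.
Transfer each piece to the horizontal axis through the centroid using Ī + A·d² with d = y − 92:
  bottom flange: d = -86 mm → contributes +24 890 880 mm⁴
  web: d = 0 mm → contributes +5 461 333 mm⁴
  top flange: d = 86 mm → contributes +24 890 880 mm⁴
Total I = 55 243 093 mm⁴.
Extreme fibre distance c = 92 mm; S = I/c = 600 468 mm³.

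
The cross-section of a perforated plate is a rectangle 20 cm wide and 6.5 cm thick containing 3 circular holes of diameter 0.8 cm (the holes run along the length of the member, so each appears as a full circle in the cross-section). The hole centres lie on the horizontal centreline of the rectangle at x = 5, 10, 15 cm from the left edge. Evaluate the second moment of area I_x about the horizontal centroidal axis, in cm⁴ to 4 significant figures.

I_x ≈ 457.6 cm⁴

Treat the section as a set of non-overlapping primitives; coordinates are from the bounding-box lower-left.
Plate: 20 × 6.5, A = 130 cm², y = 3.25 cm, Ī = 457.708 cm⁴.
Hole 1 (subtracted): ⌀0.8, A = 0.502655 cm², y = 3.25 cm, Ī = 0.0201062 cm⁴.
Hole 2 (subtracted): ⌀0.8, A = 0.502655 cm², y = 3.25 cm, Ī = 0.0201062 cm⁴.
Hole 3 (subtracted): ⌀0.8, A = 0.502655 cm², y = 3.25 cm, Ī = 0.0201062 cm⁴.
By symmetry the centroid is at mid-height, ȳ = 3.25 cm.
All pieces are centred on the horizontal centroidal axis, so I = ΣĪ (holes subtracted) = 457.648 cm⁴.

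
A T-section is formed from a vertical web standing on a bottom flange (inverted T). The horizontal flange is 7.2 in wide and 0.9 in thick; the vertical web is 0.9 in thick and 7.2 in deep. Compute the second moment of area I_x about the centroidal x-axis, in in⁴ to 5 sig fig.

Decompose the section into non-overlapping parts with the origin at the bottom-left of its bounding rectangle.
Flange: 7.2 × 0.9, A = 6.48 in², y = 0.45 in, Ī = 0.4374 in⁴.
Web: 0.9 × 7.2, A = 6.48 in², y = 4.5 in, Ī = 27.9936 in⁴.
Centroid: ȳ = ΣA·y / ΣA = 2.475 in.
Transfer each piece to the centroidal x-axis using Ī + A·d² with d = y − 2.475:
  flange: d = -2.025 in → contributes +27.00945 in⁴
  web: d = 2.025 in → contributes +54.56565 in⁴
Total I = 81.5751 in⁴.

I_x ≈ 81.575 in⁴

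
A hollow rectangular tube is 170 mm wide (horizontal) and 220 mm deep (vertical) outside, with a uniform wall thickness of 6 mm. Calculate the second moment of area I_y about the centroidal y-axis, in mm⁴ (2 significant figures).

Treat the section as a set of non-overlapping primitives; coordinates are from the bounding-box lower-left.
Outer rectangle: 170 × 220, A = 37 400 mm², x = 85 mm, Ī = 90 071 667 mm⁴.
Inner void (subtracted): 158 × 208, A = 32 864 mm², x = 85 mm, Ī = 68 368 075 mm⁴.
By symmetry the centroid is at mid-width, x̄ = 85 mm.
All pieces are centred on the centroidal y-axis, so I = ΣĪ (holes subtracted) = 21 703 592 mm⁴.

I_y ≈ 2.2 × 10⁷ mm⁴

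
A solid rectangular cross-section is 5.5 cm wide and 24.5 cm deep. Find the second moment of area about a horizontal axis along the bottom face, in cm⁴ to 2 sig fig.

I_base ≈ 2.7 × 10⁴ cm⁴

The section: 5.5 × 24.5, A = 134.8 cm², y = 12.25 cm, Ī = 6 740 cm⁴.
Transfer it to a horizontal axis along the bottom face using Ī + A·d² with d = y − 0:
  the section: d = 12.25 cm → contributes +26 961 cm⁴
Total I = 26 961 cm⁴.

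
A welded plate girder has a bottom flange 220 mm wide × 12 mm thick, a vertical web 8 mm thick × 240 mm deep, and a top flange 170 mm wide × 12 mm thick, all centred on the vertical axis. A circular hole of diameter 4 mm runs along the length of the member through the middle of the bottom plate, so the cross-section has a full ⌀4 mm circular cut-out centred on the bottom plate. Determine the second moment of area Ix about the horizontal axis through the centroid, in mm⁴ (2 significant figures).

Decompose the section into non-overlapping parts with the origin at the bottom-left of its bounding rectangle.
Bottom plate: 220 × 12, A = 2 640 mm², y = 6 mm, Ī = 31 680 mm⁴.
Web plate: 8 × 240, A = 1 920 mm², y = 132 mm, Ī = 9 216 000 mm⁴.
Top plate: 170 × 12, A = 2 040 mm², y = 258 mm, Ī = 24 480 mm⁴.
Hole (subtracted): ⌀4, A = 12.57 mm², y = 6 mm, Ī = 12.57 mm⁴.
Centroid: ȳ = ΣA·y / ΣA = 120.8 mm.
Transfer each piece to the horizontal axis through the centroid using Ī + A·d² with d = y − 120.8:
  bottom plate: d = -114.8 mm → contributes +34 802 506 mm⁴
  web plate: d = 11.24 mm → contributes +9 458 397 mm⁴
  top plate: d = 137.2 mm → contributes +38 445 288 mm⁴
  hole: d = -114.8 mm → contributes −165 521 mm⁴
Total I = 82 540 670 mm⁴.

Ix ≈ 8.3 × 10⁷ mm⁴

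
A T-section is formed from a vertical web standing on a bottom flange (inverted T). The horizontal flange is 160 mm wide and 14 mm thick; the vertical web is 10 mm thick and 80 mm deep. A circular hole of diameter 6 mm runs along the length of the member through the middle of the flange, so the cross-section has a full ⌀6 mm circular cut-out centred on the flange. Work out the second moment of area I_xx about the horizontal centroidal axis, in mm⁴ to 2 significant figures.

I_xx ≈ 1.8 × 10⁶ mm⁴

Treat the section as a set of non-overlapping primitives; coordinates are from the bounding-box lower-left.
Flange: 160 × 14, A = 2 240 mm², y = 7 mm, Ī = 36 587 mm⁴.
Web: 10 × 80, A = 800 mm², y = 54 mm, Ī = 426 667 mm⁴.
Hole (subtracted): ⌀6, A = 28.27 mm², y = 7 mm, Ī = 63.62 mm⁴.
Centroid: ȳ = ΣA·y / ΣA = 19.48 mm.
Transfer each piece to the horizontal centroidal axis using Ī + A·d² with d = y − 19.48:
  flange: d = -12.48 mm → contributes +385 721 mm⁴
  web: d = 34.52 mm → contributes +1 379 720 mm⁴
  hole: d = -12.48 mm → contributes −4 471 mm⁴
Total I = 1 760 971 mm⁴.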